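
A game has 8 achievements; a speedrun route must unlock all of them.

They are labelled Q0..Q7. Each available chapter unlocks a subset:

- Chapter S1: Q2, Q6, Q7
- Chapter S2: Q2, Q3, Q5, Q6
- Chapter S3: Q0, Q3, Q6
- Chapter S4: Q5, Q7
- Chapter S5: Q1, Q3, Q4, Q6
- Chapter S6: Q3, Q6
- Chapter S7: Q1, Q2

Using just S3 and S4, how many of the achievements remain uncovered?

Union of S3, S4 = {Q0, Q3, Q5, Q6, Q7}.
Not covered: Q1, Q2, Q4 — 3 achievements.

3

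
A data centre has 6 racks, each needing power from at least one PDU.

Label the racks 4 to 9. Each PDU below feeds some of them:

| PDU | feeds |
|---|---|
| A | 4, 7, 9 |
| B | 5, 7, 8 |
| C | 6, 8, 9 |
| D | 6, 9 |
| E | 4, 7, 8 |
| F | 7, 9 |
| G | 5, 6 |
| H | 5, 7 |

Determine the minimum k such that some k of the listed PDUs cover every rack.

B and D and E together: B ∪ D ∪ E = {4, 5, 6, 7, 8, 9} — every rack is covered.
No 2 of the 8 PDUs cover everything (all 28 combinations miss at least one rack), so 3 is optimal.

3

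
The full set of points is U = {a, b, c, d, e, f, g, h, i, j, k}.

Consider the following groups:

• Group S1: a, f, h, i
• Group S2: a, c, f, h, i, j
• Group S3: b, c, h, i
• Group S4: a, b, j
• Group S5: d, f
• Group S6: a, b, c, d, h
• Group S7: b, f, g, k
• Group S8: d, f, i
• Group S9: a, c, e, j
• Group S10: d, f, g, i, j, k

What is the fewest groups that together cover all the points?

Take {S6, S9, S10}. Their union is {a, b, c, d, e, f, g, h, i, j, k}, which is all 11 points.
Only S9 contains e, so S9 is forced; the remaining 7 points need at least 2 more groups (each remaining group adds at most 5) — so at least 3 groups are needed, and 3 is optimal.

3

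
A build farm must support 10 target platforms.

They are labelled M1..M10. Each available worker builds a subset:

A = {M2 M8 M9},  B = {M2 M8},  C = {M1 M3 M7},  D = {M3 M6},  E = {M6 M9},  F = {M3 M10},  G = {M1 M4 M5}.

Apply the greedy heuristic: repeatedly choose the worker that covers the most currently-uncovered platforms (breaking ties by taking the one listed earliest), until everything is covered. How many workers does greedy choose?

5

Greedy: pick A (covers 3 new) → pick C (covers 3 new) → pick G (covers 2 new) → pick D (covers 1 new) → pick F (covers 1 new). Total picks: 5.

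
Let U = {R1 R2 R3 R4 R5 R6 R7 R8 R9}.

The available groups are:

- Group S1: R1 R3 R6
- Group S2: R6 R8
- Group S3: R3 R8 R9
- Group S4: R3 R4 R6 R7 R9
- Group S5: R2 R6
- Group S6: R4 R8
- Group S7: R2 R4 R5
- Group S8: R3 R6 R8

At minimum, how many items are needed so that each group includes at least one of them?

Take H = {R3, R4, R6}. Each listed group contains at least one of these, so H is a hitting set of size 3.
No choice of 2 items meets every group, so 3 is the minimum.

3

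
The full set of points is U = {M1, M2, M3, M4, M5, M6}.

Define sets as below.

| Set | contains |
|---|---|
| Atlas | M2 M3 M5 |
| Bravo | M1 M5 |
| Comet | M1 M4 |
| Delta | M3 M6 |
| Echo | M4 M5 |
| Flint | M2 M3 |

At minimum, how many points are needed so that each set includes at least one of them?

3

The 3 points {M1, M3, M4} hit every set.
No choice of 2 points meets every set, so 3 is the minimum.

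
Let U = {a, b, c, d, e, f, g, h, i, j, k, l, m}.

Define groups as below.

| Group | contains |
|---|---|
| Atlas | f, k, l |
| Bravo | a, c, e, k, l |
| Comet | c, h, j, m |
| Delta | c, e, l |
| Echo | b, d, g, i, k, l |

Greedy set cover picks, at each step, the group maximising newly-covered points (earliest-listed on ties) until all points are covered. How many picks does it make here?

4

Greedy: pick Echo (covers 6 new) → pick Comet (covers 4 new) → pick Bravo (covers 2 new) → pick Atlas (covers 1 new). Total picks: 4.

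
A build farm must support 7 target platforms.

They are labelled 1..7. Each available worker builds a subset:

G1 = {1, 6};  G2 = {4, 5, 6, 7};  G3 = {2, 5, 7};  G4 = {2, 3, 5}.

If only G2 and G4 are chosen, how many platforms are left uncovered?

Union of G2, G4 = {2, 3, 4, 5, 6, 7}.
Not covered: 1 — 1 platform.

1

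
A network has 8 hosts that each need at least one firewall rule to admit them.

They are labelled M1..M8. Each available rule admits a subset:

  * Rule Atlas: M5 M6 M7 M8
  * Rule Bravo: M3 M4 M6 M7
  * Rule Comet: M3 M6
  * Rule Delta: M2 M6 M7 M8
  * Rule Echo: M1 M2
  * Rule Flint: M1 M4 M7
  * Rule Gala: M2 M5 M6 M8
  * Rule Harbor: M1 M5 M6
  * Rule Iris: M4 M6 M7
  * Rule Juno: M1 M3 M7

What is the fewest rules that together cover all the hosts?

3

Take {Bravo, Echo, Gala}. Their union is {M1, M2, M3, M4, M5, M6, M7, M8}, which is all 8 hosts.
No 2 of the 10 rules cover everything (all 45 combinations miss at least one host), so 3 is optimal.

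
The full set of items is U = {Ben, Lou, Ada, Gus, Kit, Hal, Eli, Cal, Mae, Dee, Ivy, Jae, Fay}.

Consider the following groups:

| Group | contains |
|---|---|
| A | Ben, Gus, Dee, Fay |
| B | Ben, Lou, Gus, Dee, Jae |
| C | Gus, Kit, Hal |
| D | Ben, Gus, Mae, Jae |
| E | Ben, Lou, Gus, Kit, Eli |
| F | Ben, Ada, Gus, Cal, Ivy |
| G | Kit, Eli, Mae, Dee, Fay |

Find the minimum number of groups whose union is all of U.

B, C, F, and G cover everything between them: the union {Ben, Lou, Ada, Gus, Kit, Hal, Eli, Cal, Mae, Dee, Ivy, Jae, Fay} is all of U.
Only C contains Hal, so C is forced; the remaining 10 items need at least 3 more groups (each remaining group adds at most 4) — so at least 4 groups are needed, and 4 is optimal.

4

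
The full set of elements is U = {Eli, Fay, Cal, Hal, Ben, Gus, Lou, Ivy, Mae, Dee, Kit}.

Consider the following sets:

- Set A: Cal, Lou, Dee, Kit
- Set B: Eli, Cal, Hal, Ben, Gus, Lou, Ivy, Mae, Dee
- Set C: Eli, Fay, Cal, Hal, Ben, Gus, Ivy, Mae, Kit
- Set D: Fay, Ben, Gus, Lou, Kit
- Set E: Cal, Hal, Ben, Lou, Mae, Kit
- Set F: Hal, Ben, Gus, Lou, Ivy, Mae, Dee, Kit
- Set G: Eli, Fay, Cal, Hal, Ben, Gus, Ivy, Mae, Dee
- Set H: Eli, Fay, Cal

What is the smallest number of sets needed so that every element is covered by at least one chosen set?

Take {F, H}. Their union is {Eli, Fay, Cal, Hal, Ben, Gus, Lou, Ivy, Mae, Dee, Kit}, which is all 11 elements.
No single set has all 11 elements (the largest, B, has 9), so 2 is optimal.

2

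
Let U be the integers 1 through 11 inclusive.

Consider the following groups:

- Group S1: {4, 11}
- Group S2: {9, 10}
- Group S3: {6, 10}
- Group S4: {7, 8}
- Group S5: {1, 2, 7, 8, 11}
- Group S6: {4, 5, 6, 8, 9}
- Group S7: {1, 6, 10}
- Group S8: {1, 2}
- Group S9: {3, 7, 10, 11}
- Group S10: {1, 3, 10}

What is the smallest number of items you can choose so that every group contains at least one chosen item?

4

The 4 items {2, 4, 8, 10} hit every group.
The groups S1, S3, S4, S8 are pairwise disjoint, so any hitting set needs a separate item for each — at least 4. Hence 4 is optimal.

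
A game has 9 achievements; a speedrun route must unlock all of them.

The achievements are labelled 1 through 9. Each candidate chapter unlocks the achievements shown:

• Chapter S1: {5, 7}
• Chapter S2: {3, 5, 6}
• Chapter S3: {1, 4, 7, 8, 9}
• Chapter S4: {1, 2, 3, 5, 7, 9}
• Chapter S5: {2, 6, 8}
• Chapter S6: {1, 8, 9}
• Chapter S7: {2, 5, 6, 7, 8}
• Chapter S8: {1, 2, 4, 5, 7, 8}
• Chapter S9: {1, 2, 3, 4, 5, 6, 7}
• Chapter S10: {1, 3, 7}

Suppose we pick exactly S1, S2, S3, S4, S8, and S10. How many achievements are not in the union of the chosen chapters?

0

Union of S1, S2, S3, S4, S8, S10 = {1, 2, 3, 4, 5, 6, 7, 8, 9} — that's every achievement, so 0 are uncovered.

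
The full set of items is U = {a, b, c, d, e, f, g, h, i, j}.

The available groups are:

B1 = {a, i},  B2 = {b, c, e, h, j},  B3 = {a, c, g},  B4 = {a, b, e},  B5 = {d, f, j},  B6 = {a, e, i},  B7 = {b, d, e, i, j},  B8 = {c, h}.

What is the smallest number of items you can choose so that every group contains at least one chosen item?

The 3 items {a, c, j} hit every group.
The groups B5, B6, B8 are pairwise disjoint, so any hitting set needs a separate item for each — at least 3. Hence 3 is optimal.

3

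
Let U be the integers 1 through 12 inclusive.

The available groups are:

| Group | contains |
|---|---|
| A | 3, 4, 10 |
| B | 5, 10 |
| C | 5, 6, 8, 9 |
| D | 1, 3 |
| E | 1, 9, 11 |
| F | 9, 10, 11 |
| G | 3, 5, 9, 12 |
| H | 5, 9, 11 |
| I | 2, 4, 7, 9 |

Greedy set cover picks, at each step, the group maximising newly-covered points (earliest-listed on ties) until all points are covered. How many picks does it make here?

Greedy: pick C (covers 4 new) → pick A (covers 3 new) → pick E (covers 2 new) → pick I (covers 2 new) → pick G (covers 1 new). Total picks: 5.

5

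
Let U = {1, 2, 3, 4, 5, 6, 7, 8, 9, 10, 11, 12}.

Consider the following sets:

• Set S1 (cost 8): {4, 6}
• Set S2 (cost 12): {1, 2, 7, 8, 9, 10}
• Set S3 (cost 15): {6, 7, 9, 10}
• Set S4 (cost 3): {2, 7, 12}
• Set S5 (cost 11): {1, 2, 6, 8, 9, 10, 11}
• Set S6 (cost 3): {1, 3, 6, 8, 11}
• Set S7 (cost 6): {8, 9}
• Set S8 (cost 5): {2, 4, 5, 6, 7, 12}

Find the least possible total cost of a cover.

S5, S6, S8 together cover every element (S5 ∪ S6 ∪ S8 = {1, 2, 3, 4, 5, 6, 7, 8, 9, 10, 11, 12}); total cost 11 + 3 + 5 = 19.
The greedy pick S6, S4, S8, S5 costs 22; no covering selection beats 19.

19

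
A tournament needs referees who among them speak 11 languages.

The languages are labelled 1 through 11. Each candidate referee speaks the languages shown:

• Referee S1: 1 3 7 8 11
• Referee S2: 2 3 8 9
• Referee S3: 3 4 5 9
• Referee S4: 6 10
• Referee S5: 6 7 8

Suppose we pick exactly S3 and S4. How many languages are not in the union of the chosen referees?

Union of S3, S4 = {3, 4, 5, 6, 9, 10}.
Not covered: 1, 2, 7, 8, 11 — 5 languages.

5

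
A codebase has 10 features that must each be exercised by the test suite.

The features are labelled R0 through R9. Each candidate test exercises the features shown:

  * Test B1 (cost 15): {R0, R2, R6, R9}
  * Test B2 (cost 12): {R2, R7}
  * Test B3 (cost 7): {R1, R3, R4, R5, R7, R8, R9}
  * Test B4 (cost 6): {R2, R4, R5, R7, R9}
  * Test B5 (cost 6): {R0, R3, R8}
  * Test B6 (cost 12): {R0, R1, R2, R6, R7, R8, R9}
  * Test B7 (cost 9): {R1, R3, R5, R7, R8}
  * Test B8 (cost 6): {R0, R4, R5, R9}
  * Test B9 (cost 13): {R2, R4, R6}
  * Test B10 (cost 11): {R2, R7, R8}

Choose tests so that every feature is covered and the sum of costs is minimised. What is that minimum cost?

B3, B6 together cover every feature (B3 ∪ B6 = {R0, R1, R2, R3, R4, R5, R6, R7, R8, R9}); total cost 7 + 12 = 19.
No covering selection has total cost below 19.

19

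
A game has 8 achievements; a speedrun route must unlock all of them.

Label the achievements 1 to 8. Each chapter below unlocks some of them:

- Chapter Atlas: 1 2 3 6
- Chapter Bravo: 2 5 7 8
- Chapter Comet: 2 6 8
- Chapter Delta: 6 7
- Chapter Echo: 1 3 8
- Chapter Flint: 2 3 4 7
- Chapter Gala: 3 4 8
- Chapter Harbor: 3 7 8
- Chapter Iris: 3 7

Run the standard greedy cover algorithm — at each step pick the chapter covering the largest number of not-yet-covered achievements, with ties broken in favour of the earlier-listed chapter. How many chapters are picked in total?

3

Greedy: pick Atlas (covers 4 new) → pick Bravo (covers 3 new) → pick Flint (covers 1 new). Total picks: 3.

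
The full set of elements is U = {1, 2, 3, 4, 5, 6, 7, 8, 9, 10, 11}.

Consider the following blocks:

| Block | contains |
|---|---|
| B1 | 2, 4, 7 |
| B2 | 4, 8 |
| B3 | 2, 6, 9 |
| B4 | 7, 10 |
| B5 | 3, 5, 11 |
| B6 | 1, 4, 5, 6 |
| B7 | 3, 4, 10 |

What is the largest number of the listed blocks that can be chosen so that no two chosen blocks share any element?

4

B2, B3, B4, B5 are pairwise disjoint (B2={4,8}; B3={2,6,9}; B4={7,10}; B5={3,5,11}).
Every remaining block overlaps one of these, and no 5 of the listed blocks are pairwise disjoint, so 4 is the maximum.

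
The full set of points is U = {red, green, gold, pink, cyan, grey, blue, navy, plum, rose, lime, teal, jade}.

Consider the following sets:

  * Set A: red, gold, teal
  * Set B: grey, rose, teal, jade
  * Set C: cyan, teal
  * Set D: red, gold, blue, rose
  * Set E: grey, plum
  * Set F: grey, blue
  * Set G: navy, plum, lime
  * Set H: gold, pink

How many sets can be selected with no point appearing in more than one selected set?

4

C, F, G, H are pairwise disjoint (C={cyan,teal}; F={grey,blue}; G={navy,plum,lime}; H={gold,pink}).
Every remaining set overlaps one of these, and no 5 of the listed sets are pairwise disjoint, so 4 is the maximum.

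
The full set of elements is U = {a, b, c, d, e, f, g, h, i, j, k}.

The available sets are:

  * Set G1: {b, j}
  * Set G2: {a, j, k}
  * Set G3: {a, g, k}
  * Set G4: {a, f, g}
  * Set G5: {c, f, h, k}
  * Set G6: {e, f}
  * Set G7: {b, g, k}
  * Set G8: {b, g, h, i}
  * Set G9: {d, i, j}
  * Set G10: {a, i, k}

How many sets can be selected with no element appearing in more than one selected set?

3

G3, G6, G9 are pairwise disjoint (G3={a,g,k}; G6={e,f}; G9={d,i,j}).
Every remaining set overlaps one of these, and no 4 of the listed sets are pairwise disjoint, so 3 is the maximum.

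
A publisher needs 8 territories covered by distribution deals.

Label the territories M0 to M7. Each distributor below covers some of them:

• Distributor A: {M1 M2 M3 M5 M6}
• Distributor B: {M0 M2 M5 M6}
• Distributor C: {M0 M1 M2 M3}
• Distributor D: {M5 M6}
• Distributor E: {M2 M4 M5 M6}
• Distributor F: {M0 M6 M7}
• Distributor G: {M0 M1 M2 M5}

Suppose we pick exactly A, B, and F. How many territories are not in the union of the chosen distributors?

1

Union of A, B, F = {M0, M1, M2, M3, M5, M6, M7}.
Not covered: M4 — 1 territory.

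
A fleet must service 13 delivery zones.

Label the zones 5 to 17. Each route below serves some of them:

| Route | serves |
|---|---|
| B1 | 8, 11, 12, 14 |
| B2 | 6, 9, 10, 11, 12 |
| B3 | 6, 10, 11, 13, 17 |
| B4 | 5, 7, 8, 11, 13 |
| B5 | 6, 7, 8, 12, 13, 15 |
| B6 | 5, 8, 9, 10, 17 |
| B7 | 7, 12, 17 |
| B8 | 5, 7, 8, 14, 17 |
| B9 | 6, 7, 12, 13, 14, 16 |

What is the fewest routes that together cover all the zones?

4

B3 and B5 and B6 and B9 together: B3 ∪ B5 ∪ B6 ∪ B9 = {5, 6, 7, 8, 9, 10, 11, 12, 13, 14, 15, 16, 17} — every zone is covered.
No 3 of the 9 routes cover everything (all 84 combinations miss at least one zone), so 4 is optimal.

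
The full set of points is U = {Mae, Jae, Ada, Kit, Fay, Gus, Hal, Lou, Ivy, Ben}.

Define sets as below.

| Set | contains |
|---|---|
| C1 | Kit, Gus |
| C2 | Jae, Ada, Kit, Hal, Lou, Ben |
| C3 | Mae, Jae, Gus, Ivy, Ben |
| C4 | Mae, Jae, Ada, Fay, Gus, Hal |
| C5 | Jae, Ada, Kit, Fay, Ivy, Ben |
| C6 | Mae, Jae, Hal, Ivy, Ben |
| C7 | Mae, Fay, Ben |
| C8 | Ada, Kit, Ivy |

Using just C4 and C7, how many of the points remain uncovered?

3

Union of C4, C7 = {Mae, Jae, Ada, Fay, Gus, Hal, Ben}.
Not covered: Kit, Lou, Ivy — 3 points.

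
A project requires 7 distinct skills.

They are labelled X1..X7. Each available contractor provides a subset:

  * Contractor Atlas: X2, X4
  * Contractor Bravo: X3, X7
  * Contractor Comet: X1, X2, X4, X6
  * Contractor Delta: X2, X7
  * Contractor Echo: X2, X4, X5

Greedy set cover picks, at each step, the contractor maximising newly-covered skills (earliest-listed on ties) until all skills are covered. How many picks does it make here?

Greedy: pick Comet (covers 4 new) → pick Bravo (covers 2 new) → pick Echo (covers 1 new). Total picks: 3.

3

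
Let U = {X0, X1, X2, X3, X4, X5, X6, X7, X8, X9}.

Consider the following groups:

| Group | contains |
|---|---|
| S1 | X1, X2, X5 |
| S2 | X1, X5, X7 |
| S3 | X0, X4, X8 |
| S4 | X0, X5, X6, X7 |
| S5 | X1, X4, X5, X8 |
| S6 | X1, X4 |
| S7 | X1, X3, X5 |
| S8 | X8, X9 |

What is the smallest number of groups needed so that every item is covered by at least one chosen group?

5

S1 and S3 and S4 and S7 and S8 together: S1 ∪ S3 ∪ S4 ∪ S7 ∪ S8 = {X0, X1, X2, X3, X4, X5, X6, X7, X8, X9} — every item is covered.
No 4 of the 8 groups cover everything (all 70 combinations miss at least one item), so 5 is optimal.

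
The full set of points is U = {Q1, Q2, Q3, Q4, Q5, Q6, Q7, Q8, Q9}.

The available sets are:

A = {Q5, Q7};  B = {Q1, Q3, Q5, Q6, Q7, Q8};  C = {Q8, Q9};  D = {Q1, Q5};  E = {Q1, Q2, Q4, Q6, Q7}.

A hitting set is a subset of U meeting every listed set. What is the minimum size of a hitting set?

Take H = {Q5, Q6, Q9}. Each listed set contains at least one of these, so H is a hitting set of size 3.
No choice of 2 points meets every set, so 3 is the minimum.

3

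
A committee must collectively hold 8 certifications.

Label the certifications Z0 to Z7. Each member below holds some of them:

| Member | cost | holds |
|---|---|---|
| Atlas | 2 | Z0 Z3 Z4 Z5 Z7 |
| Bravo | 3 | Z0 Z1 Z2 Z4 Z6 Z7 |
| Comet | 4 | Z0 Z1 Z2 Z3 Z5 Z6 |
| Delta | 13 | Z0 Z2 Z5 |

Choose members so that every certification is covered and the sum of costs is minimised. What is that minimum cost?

Atlas, Bravo together cover every certification (Atlas ∪ Bravo = {Z0, Z1, Z2, Z3, Z4, Z5, Z6, Z7}); total cost 2 + 3 = 5.
No covering selection has total cost below 5.

5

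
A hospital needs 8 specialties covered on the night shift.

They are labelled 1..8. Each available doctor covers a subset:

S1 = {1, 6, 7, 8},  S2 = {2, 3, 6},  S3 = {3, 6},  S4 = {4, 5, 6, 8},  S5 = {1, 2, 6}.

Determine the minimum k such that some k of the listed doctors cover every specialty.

S1 and S2 and S4 together: S1 ∪ S2 ∪ S4 = {1, 2, 3, 4, 5, 6, 7, 8} — every specialty is covered.
Only S4 contains 4, so S4 is forced; the remaining 4 specialties need at least 2 more doctors (each remaining doctor adds at most 2) — so at least 3 doctors are needed, and 3 is optimal.

3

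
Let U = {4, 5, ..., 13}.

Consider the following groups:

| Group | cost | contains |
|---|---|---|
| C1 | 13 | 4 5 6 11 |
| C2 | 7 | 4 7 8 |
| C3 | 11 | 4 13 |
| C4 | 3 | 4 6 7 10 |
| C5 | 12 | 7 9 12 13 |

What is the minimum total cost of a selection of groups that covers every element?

35

C1, C2, C4, C5 together cover every element (C1 ∪ C2 ∪ C4 ∪ C5 = {4, 5, 6, 7, 8, 9, 10, 11, 12, 13}); total cost 13 + 7 + 3 + 12 = 35.
No covering selection has total cost below 35.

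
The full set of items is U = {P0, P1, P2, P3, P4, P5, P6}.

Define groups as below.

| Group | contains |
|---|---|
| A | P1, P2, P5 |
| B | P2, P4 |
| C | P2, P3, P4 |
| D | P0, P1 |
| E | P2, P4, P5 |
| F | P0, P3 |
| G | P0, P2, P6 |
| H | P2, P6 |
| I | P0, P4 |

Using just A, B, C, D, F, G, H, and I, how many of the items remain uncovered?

0

Union of A, B, C, D, F, G, H, I = {P0, P1, P2, P3, P4, P5, P6} — that's every item, so 0 are uncovered.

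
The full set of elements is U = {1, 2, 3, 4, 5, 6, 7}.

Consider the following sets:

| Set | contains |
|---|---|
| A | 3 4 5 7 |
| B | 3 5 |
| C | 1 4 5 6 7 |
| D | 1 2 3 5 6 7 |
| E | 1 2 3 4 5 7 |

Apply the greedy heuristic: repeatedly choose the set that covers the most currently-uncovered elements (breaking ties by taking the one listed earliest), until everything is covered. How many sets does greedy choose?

2

Greedy: pick D (covers 6 new) → pick A (covers 1 new). Total picks: 2.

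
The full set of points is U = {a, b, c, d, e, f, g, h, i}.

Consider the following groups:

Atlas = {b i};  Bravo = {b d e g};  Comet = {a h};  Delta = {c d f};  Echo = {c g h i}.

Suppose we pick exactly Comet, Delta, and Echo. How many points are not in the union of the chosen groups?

Union of Comet, Delta, Echo = {a, c, d, f, g, h, i}.
Not covered: b, e — 2 points.

2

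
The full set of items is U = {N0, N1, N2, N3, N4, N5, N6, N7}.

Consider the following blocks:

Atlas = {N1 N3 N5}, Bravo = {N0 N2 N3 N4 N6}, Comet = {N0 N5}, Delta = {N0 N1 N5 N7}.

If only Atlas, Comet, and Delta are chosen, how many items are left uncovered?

Union of Atlas, Comet, Delta = {N0, N1, N3, N5, N7}.
Not covered: N2, N4, N6 — 3 items.

3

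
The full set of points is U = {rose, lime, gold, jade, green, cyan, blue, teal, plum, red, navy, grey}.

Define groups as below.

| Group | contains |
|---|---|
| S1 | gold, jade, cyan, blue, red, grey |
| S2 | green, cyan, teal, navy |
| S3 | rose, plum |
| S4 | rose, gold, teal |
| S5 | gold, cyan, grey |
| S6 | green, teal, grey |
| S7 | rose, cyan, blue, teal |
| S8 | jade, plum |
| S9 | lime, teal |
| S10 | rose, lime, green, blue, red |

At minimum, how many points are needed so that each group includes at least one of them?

H = {gold, blue, teal, plum} meets every group (each contains at least one member of H), and |H| = 4.
No choice of 3 points meets every group, so 4 is the minimum.

4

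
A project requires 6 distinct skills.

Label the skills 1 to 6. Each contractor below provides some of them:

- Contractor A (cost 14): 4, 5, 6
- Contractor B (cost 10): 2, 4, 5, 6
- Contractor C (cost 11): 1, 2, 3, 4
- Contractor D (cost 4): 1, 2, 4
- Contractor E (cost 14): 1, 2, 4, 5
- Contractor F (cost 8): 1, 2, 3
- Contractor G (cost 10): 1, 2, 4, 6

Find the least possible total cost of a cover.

B, F together cover every skill (B ∪ F = {1, 2, 3, 4, 5, 6}); total cost 10 + 8 = 18.
The greedy pick D, B, F costs 22; no covering selection beats 18.

18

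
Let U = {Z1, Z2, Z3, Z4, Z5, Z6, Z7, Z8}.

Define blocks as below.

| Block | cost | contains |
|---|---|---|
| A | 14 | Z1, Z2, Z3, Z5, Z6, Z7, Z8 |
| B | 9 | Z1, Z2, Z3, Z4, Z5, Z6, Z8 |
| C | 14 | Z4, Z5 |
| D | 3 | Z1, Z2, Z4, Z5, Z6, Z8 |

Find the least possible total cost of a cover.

17

A, D together cover every item (A ∪ D = {Z1, Z2, Z3, Z4, Z5, Z6, Z7, Z8}); total cost 14 + 3 = 17.
No covering selection has total cost below 17.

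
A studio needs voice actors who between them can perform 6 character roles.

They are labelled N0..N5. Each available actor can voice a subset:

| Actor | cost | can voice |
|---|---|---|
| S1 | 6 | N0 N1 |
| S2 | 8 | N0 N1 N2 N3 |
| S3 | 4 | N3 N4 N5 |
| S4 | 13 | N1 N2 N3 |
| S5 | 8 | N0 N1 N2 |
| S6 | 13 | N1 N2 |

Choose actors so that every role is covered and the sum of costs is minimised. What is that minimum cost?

S2, S3 together cover every role (S2 ∪ S3 = {N0, N1, N2, N3, N4, N5}); total cost 8 + 4 = 12.
No covering selection has total cost below 12.

12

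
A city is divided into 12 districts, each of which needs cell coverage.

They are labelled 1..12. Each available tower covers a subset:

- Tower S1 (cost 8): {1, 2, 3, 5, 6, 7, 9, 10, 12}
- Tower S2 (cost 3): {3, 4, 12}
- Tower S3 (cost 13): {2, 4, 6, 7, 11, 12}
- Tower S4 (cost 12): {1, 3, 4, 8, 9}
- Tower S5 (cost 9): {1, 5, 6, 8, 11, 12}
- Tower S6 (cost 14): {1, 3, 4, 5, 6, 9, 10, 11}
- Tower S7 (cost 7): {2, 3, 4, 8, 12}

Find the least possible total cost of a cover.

20

S1, S2, S5 together cover every district (S1 ∪ S2 ∪ S5 = {1, 2, 3, 4, 5, 6, 7, 8, 9, 10, 11, 12}); total cost 8 + 3 + 9 = 20.
No covering selection has total cost below 20.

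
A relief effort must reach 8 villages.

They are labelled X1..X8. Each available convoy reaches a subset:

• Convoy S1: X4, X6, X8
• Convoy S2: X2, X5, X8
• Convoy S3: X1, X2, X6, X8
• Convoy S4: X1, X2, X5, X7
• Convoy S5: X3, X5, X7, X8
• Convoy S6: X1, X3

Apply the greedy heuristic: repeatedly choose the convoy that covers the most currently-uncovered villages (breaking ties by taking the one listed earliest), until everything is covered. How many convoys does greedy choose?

Greedy: pick S3 (covers 4 new) → pick S5 (covers 3 new) → pick S1 (covers 1 new). Total picks: 3.

3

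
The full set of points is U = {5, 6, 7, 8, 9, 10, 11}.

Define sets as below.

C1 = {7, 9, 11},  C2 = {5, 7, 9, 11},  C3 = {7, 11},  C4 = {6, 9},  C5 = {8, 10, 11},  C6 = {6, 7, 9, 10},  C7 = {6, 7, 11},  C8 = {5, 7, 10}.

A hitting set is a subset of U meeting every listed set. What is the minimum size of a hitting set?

The 3 points {6, 7, 11} hit every set.
No choice of 2 points meets every set, so 3 is the minimum.

3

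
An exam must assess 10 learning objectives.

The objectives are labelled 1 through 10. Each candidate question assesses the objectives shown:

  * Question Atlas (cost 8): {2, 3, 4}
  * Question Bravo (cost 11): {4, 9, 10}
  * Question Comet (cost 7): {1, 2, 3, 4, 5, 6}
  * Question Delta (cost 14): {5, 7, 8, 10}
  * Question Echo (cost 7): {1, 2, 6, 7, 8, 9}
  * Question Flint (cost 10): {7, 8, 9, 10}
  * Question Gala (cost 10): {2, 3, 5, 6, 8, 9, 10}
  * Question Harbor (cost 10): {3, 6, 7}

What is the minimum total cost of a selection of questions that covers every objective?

Comet, Flint together cover every objective (Comet ∪ Flint = {1, 2, 3, 4, 5, 6, 7, 8, 9, 10}); total cost 7 + 10 = 17.
The greedy pick Comet, Echo, Flint costs 24; no covering selection beats 17.

17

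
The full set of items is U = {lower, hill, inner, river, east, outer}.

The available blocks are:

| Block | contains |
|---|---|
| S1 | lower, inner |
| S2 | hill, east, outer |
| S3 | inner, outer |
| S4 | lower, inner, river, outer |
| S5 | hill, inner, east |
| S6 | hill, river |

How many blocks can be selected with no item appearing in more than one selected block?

2

S1, S6 are pairwise disjoint (S1={lower,inner}; S6={hill,river}).
Every remaining block overlaps one of these, and no 3 of the listed blocks are pairwise disjoint, so 2 is the maximum.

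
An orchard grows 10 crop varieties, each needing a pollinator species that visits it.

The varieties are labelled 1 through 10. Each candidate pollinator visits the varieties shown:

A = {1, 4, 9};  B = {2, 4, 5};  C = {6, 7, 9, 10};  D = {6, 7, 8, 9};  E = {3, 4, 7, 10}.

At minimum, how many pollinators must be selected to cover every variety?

Take {A, B, D, E}. Their union is {1, 2, 3, 4, 5, 6, 7, 8, 9, 10}, which is all 10 varieties.
Only A contains 1, so A is forced; the remaining 7 varieties need at least 3 more pollinators (each remaining pollinator adds at most 3) — so at least 4 pollinators are needed, and 4 is optimal.

4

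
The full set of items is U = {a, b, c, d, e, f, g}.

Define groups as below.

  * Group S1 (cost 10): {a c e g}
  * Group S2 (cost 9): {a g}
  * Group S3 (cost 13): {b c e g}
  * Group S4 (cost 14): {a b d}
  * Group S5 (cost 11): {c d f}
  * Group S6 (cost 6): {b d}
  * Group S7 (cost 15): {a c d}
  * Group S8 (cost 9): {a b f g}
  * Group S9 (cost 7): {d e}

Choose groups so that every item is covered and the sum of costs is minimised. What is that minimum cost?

S1, S6, S8 together cover every item (S1 ∪ S6 ∪ S8 = {a, b, c, d, e, f, g}); total cost 10 + 6 + 9 = 25.
The greedy pick S8, S9, S1 costs 26; no covering selection beats 25.

25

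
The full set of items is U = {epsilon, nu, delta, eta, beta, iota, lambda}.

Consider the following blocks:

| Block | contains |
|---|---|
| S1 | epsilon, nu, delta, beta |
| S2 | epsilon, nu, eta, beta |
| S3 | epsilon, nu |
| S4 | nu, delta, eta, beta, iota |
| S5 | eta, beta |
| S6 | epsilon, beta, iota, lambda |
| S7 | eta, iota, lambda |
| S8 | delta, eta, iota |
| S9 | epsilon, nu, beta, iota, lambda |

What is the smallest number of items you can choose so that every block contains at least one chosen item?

2

H = {epsilon, eta} meets every block (each contains at least one member of H), and |H| = 2.
The blocks S3, S7 are pairwise disjoint, so any hitting set needs a separate item for each — at least 2. Hence 2 is optimal.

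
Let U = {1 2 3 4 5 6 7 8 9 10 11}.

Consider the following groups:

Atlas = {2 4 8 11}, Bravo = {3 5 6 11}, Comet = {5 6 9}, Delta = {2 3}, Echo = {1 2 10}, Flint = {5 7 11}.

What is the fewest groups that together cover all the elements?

5

Atlas, Bravo, Comet, Echo, and Flint cover everything between them: the union {1, 2, 3, 4, 5, 6, 7, 8, 9, 10, 11} is all of U.
No 4 of the 6 groups cover everything (all 15 combinations miss at least one element), so 5 is optimal.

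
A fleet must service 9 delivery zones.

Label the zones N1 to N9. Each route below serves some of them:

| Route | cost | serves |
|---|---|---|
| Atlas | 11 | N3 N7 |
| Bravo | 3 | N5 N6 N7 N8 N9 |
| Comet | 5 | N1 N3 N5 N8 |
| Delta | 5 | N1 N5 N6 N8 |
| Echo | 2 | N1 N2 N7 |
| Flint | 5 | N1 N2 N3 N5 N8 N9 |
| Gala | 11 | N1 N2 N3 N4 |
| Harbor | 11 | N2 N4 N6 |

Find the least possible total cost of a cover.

14

Bravo, Gala together cover every zone (Bravo ∪ Gala = {N1, N2, N3, N4, N5, N6, N7, N8, N9}); total cost 3 + 11 = 14.
The greedy pick Bravo, Echo, Comet, Gala costs 21; no covering selection beats 14.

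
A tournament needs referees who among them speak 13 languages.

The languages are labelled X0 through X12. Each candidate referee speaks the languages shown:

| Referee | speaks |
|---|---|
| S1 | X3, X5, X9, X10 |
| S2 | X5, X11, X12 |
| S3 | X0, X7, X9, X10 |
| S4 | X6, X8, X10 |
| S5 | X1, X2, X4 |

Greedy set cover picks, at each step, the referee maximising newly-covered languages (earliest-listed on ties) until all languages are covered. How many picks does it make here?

Greedy: pick S1 (covers 4 new) → pick S5 (covers 3 new) → pick S2 (covers 2 new) → pick S3 (covers 2 new) → pick S4 (covers 2 new). Total picks: 5.

5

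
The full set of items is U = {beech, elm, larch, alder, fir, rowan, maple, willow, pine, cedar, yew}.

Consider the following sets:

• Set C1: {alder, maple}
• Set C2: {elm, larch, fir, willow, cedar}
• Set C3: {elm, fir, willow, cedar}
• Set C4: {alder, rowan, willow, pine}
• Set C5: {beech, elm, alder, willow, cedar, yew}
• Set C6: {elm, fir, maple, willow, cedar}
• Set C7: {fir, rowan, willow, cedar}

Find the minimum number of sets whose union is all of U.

C2, C4, C5, and C6 cover everything between them: the union {beech, elm, larch, alder, fir, rowan, maple, willow, pine, cedar, yew} is all of U.
Only C5 contains beech, so C5 is forced; the remaining 5 items need at least 3 more sets (each remaining set adds at most 2) — so at least 4 sets are needed, and 4 is optimal.

4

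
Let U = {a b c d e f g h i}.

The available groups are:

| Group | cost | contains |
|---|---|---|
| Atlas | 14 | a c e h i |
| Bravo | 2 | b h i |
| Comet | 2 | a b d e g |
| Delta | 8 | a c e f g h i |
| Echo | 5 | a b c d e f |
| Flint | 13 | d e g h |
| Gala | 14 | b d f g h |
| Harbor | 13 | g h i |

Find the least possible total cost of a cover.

Bravo, Comet, Echo together cover every item (Bravo ∪ Comet ∪ Echo = {a, b, c, d, e, f, g, h, i}); total cost 2 + 2 + 5 = 9.
No covering selection has total cost below 9.

9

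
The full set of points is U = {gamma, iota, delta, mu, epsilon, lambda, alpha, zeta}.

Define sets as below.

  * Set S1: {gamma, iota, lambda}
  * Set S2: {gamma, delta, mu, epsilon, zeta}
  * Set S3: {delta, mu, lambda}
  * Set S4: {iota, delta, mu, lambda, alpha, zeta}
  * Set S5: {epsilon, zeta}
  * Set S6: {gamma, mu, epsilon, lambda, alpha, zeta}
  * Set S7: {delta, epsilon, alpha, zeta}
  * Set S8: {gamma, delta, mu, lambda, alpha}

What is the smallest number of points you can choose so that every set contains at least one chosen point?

Take H = {epsilon, lambda}. Each listed set contains at least one of these, so H is a hitting set of size 2.
The sets S1, S5 are pairwise disjoint, so any hitting set needs a separate point for each — at least 2. Hence 2 is optimal.

2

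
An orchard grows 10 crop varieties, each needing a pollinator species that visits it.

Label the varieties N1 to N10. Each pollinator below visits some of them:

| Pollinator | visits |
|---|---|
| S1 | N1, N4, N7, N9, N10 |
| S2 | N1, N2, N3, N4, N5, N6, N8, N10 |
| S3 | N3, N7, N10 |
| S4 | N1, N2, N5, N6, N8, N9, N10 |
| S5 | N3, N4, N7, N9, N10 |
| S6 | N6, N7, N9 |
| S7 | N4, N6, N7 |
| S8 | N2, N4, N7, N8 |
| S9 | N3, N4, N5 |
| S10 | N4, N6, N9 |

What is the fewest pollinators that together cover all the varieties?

S4 and S5 together: S4 ∪ S5 = {N1, N2, N3, N4, N5, N6, N7, N8, N9, N10} — every variety is covered.
No single pollinator has all 10 varieties (the largest, S2, has 8), so 2 is optimal.

2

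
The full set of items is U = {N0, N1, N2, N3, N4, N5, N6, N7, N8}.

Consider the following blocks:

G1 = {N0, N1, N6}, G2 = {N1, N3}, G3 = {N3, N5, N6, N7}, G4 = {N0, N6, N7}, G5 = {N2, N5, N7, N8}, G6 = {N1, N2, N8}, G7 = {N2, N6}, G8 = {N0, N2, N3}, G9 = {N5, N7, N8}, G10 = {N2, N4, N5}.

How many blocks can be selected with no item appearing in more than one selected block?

G2, G4, G10 are pairwise disjoint (G2={N1,N3}; G4={N0,N6,N7}; G10={N2,N4,N5}).
Every remaining block overlaps one of these, and no 4 of the listed blocks are pairwise disjoint, so 3 is the maximum.

3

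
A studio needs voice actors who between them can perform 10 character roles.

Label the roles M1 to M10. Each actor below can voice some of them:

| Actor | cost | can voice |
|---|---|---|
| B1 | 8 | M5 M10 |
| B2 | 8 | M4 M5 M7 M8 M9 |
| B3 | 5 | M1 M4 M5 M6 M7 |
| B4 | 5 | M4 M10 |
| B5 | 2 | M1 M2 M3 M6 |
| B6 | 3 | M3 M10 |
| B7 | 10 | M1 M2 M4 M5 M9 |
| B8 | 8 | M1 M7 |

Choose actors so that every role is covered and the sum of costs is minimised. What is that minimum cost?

13

B2, B5, B6 together cover every role (B2 ∪ B5 ∪ B6 = {M1, M2, M3, M4, M5, M6, M7, M8, M9, M10}); total cost 8 + 2 + 3 = 13.
No covering selection has total cost below 13.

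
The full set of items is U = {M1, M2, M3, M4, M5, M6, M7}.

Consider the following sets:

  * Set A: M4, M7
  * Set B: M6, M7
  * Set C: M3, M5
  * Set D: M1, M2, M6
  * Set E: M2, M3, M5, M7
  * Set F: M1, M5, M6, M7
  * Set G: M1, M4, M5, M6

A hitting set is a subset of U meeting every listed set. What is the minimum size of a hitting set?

3

H = {M5, M6, M7} meets every set (each contains at least one member of H), and |H| = 3.
The sets A, C, D are pairwise disjoint, so any hitting set needs a separate item for each — at least 3. Hence 3 is optimal.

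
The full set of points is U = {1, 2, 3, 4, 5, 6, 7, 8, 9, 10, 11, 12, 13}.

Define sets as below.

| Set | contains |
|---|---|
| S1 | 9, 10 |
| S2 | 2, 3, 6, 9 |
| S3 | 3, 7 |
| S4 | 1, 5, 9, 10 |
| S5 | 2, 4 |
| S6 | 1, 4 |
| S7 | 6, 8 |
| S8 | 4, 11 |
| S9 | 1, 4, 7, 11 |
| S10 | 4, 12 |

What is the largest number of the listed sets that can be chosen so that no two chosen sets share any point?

4

S3, S4, S7, S10 are pairwise disjoint (S3={3,7}; S4={1,5,9,10}; S7={6,8}; S10={4,12}).
Every remaining set overlaps one of these, and no 5 of the listed sets are pairwise disjoint, so 4 is the maximum.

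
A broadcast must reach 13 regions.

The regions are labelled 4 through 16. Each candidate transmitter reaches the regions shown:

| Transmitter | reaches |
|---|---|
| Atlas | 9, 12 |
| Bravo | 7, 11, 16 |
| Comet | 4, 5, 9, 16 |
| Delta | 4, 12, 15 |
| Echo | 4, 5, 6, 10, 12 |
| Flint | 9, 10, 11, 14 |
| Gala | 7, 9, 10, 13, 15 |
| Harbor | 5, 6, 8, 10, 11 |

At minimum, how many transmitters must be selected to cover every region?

Take {Comet, Delta, Flint, Gala, Harbor}. Their union is {4, 5, 6, 7, 8, 9, 10, 11, 12, 13, 14, 15, 16}, which is all 13 regions.
No 4 of the 8 transmitters cover everything (all 70 combinations miss at least one region), so 5 is optimal.

5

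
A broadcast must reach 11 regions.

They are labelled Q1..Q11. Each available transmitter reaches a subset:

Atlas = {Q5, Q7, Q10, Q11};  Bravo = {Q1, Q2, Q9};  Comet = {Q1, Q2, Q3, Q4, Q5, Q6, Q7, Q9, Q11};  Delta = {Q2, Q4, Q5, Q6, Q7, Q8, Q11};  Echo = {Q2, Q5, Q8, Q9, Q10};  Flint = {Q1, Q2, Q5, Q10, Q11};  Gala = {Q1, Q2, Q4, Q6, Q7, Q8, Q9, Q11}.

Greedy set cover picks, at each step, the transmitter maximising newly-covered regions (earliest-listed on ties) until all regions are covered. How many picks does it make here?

2

Greedy: pick Comet (covers 9 new) → pick Echo (covers 2 new). Total picks: 2.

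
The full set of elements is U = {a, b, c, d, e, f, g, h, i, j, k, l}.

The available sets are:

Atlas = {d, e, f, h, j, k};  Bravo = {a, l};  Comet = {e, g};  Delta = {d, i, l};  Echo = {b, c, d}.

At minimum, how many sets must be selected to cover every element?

Take {Atlas, Bravo, Comet, Delta, Echo}. Their union is {a, b, c, d, e, f, g, h, i, j, k, l}, which is all 12 elements.
No 4 of the 5 sets cover everything (all 5 combinations miss at least one element), so 5 is optimal.

5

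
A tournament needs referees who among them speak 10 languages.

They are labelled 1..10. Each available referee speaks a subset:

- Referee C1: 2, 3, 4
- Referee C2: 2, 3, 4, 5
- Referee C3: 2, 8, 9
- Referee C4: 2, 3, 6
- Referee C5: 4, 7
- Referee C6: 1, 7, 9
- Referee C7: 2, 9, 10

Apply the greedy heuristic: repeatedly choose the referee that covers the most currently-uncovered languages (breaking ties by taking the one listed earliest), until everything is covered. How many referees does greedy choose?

Greedy: pick C2 (covers 4 new) → pick C6 (covers 3 new) → pick C3 (covers 1 new) → pick C4 (covers 1 new) → pick C7 (covers 1 new). Total picks: 5.

5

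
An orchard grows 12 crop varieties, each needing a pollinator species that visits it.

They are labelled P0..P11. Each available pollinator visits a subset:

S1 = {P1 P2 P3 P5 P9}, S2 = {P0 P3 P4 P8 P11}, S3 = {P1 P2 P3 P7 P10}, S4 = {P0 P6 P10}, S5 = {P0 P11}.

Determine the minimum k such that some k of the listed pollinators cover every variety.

4

Take {S1, S2, S3, S4}. Their union is {P0, P1, P2, P3, P4, P5, P6, P7, P8, P9, P10, P11}, which is all 12 varieties.
No 3 of the 5 pollinators cover everything (all 10 combinations miss at least one variety), so 4 is optimal.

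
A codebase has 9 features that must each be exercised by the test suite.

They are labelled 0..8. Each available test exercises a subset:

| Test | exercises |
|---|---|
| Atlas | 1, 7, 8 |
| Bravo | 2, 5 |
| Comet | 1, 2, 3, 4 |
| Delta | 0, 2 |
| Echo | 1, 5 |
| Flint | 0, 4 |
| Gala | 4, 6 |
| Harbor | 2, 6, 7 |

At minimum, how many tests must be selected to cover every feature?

5

Atlas and Bravo and Comet and Delta and Gala together: Atlas ∪ Bravo ∪ Comet ∪ Delta ∪ Gala = {0, 1, 2, 3, 4, 5, 6, 7, 8} — every feature is covered.
No 4 of the 8 tests cover everything (all 70 combinations miss at least one feature), so 5 is optimal.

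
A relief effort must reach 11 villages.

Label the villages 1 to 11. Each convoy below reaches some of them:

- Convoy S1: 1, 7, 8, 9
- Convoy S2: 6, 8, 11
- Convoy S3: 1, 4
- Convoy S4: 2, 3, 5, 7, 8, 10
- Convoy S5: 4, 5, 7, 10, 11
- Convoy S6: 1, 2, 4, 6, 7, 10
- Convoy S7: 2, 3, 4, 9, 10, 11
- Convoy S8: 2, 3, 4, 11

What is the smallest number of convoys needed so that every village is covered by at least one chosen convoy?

S4 and S6 and S7 together: S4 ∪ S6 ∪ S7 = {1, 2, 3, 4, 5, 6, 7, 8, 9, 10, 11} — every village is covered.
No 2 of the 8 convoys cover everything (all 28 combinations miss at least one village), so 3 is optimal.

3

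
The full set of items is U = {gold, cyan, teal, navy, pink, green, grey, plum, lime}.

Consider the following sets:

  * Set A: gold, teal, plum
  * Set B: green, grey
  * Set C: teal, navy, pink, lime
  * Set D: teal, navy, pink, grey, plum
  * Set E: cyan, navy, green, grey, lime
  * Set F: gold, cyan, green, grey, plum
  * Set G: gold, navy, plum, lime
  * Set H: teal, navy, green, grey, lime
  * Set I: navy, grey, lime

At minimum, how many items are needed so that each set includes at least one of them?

3

T = {navy, grey, plum} meets every set (each contains at least one member of T), and |T| = 3.
No choice of 2 items meets every set, so 3 is the minimum.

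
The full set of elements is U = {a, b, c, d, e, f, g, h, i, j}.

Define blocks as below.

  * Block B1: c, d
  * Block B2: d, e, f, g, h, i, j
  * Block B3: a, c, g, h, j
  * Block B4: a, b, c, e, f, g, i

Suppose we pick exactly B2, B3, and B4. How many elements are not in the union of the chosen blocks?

0

Union of B2, B3, B4 = {a, b, c, d, e, f, g, h, i, j} — that's every element, so 0 are uncovered.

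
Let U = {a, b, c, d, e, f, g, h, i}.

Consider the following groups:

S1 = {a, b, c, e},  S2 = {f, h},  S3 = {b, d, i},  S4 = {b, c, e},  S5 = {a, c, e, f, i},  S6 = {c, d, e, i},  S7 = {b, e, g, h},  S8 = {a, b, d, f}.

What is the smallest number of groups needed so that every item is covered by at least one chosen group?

3

S5, S7, and S8 cover everything between them: the union {a, b, c, d, e, f, g, h, i} is all of U.
Only S7 contains g, so S7 is forced; the remaining 5 items need at least 2 more groups (each remaining group adds at most 4) — so at least 3 groups are needed, and 3 is optimal.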